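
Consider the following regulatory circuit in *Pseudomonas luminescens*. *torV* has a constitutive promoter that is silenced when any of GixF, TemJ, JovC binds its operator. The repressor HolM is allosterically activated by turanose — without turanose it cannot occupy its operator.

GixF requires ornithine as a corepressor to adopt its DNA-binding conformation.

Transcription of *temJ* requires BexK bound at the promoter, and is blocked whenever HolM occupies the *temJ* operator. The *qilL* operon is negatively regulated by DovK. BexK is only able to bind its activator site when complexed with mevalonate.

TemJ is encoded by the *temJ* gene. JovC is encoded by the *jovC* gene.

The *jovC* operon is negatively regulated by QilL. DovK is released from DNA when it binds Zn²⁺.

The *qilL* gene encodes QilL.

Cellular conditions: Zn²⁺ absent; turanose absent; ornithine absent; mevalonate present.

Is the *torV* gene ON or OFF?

Ornithine is absent, so GixF is inactive.
Mevalonate is present, so BexK is active.
Turanose is absent, so HolM is inactive.
No repressor is bound and BexK is active, so *temJ* is transcribed.
So TemJ is produced and active.
Zn²⁺ is absent, so DovK is active.
With repressor DovK bound, *qilL* is not transcribed.
So QilL is not produced.
With no repressor bound, *jovC* is transcribed.
So JovC is produced and active.
With repressor TemJ bound, *torV* is not transcribed.

OFF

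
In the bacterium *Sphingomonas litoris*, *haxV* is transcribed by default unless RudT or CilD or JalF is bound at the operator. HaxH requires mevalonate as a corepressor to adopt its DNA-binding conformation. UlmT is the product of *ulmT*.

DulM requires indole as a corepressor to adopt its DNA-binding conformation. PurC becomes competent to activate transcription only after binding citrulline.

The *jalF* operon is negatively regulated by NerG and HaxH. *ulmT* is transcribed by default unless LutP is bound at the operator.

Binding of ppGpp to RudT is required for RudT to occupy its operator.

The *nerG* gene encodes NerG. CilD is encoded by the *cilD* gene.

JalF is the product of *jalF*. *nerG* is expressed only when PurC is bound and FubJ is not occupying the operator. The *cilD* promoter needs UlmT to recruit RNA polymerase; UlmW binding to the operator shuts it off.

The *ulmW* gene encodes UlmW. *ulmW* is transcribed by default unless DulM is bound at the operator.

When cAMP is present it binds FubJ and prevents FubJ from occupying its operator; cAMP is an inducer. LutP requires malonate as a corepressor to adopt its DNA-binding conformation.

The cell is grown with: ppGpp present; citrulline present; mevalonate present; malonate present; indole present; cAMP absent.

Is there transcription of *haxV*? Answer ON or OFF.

OFF

ppGpp is present, so RudT is active.
Malonate is present, so LutP is active.
With repressor LutP bound, *ulmT* is not transcribed.
So UlmT is not produced.
Indole is present, so DulM is active.
With repressor DulM bound, *ulmW* is not transcribed.
So UlmW is not produced.
Required activator UlmT is absent, so *cilD* is not transcribed.
So CilD is not produced.
cAMP is absent, so FubJ is active.
Citrulline is present, so PurC is active.
With repressor FubJ bound, *nerG* is not transcribed.
So NerG is not produced.
Mevalonate is present, so HaxH is active.
With repressor HaxH bound, *jalF* is not transcribed.
So JalF is not produced.
With repressor RudT bound, *haxV* is not transcribed.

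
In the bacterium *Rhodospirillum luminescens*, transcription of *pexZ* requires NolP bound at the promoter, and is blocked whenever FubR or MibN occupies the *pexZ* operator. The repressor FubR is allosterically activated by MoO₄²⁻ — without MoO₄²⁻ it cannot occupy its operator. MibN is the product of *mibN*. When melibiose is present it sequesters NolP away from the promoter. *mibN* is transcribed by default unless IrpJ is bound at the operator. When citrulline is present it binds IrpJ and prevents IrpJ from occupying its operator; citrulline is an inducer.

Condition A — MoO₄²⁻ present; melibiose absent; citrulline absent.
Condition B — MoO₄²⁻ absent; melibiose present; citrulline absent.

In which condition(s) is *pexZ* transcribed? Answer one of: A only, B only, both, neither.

neither

Condition A:
MoO₄²⁻ is present, so FubR is active.
Melibiose is absent, so NolP is active.
Citrulline is absent, so IrpJ is active.
With repressor IrpJ bound, *mibN* is not transcribed.
So MibN is not produced.
With repressor FubR bound, *pexZ* is not transcribed.
→ *pexZ* is OFF in A.
Condition B:
MoO₄²⁻ is absent, so FubR is inactive.
Melibiose is present, so NolP is inactive.
Citrulline is absent, so IrpJ is active.
With repressor IrpJ bound, *mibN* is not transcribed.
So MibN is not produced.
Required activator NolP is absent, so *pexZ* is not transcribed.
→ *pexZ* is OFF in B.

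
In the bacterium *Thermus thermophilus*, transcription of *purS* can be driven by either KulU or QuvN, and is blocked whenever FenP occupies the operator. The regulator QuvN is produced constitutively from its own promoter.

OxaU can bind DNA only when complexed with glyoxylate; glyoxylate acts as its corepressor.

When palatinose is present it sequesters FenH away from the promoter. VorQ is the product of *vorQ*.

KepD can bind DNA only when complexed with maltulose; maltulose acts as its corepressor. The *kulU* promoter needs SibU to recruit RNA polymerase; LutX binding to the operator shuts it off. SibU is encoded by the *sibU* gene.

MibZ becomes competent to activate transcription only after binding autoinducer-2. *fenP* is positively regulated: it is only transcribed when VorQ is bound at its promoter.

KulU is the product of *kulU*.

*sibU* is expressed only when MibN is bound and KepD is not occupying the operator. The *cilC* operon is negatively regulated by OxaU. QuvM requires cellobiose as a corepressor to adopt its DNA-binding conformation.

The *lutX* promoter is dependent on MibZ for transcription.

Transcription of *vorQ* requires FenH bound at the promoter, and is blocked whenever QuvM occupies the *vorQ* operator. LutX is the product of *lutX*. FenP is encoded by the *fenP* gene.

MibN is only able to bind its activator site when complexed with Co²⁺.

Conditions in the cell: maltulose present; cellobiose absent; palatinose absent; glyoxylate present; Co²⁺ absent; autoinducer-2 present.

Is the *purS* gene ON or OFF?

OFF

Cellobiose is absent, so QuvM is inactive.
Palatinose is absent, so FenH is active.
No repressor is bound and FenH is active, so *vorQ* is transcribed.
So VorQ is produced and active.
No repressor is bound and VorQ is active, so *fenP* is transcribed.
So FenP is produced and active.
Autoinducer-2 is present, so MibZ is active.
No repressor is bound and MibZ is active, so *lutX* is transcribed.
So LutX is produced and active.
Maltulose is present, so KepD is active.
Co²⁺ is absent, so MibN is inactive.
With repressor KepD bound, *sibU* is not transcribed.
So SibU is not produced.
With repressor LutX bound, *kulU* is not transcribed.
So KulU is not produced.
QuvN is produced constitutively and is active.
With repressor FenP bound, *purS* is not transcribed.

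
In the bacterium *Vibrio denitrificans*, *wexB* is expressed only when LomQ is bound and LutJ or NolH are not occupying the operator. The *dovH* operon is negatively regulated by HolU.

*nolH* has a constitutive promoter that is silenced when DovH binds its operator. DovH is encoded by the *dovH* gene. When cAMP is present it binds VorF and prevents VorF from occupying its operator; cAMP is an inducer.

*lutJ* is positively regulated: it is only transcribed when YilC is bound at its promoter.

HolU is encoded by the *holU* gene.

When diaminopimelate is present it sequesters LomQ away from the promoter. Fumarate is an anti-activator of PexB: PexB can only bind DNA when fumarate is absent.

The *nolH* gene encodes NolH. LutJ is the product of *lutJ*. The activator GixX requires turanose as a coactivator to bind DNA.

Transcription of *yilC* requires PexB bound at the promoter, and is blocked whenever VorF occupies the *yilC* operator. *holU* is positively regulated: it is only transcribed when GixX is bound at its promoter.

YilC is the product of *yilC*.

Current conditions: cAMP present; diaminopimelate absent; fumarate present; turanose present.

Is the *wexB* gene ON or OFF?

Diaminopimelate is absent, so LomQ is active.
cAMP is present, so VorF is inactive.
Fumarate is present, so PexB is inactive.
Required activator PexB is absent, so *yilC* is not transcribed.
So YilC is not produced.
Required activator YilC is absent, so *lutJ* is not transcribed.
So LutJ is not produced.
Turanose is present, so GixX is active.
No repressor is bound and GixX is active, so *holU* is transcribed.
So HolU is produced and active.
With repressor HolU bound, *dovH* is not transcribed.
So DovH is not produced.
With no repressor bound, *nolH* is transcribed.
So NolH is produced and active.
With repressor NolH bound, *wexB* is not transcribed.

OFF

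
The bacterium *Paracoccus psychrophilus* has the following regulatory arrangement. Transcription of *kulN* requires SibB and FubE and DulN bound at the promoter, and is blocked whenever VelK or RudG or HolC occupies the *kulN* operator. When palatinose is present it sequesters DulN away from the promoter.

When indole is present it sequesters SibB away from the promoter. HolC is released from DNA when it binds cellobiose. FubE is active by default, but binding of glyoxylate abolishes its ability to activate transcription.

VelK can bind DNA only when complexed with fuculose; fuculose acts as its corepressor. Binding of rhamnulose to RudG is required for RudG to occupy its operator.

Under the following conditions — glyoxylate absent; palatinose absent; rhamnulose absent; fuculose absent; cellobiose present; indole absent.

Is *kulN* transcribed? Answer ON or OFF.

ON

Fuculose is absent, so VelK is inactive.
Indole is absent, so SibB is active.
Rhamnulose is absent, so RudG is inactive.
Glyoxylate is absent, so FubE is active.
Palatinose is absent, so DulN is active.
Cellobiose is present, so HolC is inactive.
No repressor is bound and SibB and FubE and DulN are active, so *kulN* is transcribed.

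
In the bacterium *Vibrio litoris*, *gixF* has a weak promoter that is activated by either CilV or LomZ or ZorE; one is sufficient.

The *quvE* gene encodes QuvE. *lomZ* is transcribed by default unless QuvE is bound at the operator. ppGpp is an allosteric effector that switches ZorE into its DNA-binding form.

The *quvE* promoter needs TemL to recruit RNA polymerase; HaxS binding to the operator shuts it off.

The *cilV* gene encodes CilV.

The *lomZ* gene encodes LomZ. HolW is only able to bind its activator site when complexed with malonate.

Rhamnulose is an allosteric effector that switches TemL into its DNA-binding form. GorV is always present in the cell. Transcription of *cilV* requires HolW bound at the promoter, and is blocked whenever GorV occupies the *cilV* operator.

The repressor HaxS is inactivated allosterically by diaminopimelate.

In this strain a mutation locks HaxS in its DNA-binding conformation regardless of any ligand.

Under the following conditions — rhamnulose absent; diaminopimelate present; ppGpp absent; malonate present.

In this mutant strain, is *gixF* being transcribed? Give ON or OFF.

Malonate is present, so HolW is active.
GorV is produced constitutively and is active.
With repressor GorV bound, *cilV* is not transcribed.
So CilV is not produced.
HaxS is constitutively active in this strain.
Rhamnulose is absent, so TemL is inactive.
With repressor HaxS bound, *quvE* is not transcribed.
So QuvE is not produced.
With no repressor bound, *lomZ* is transcribed.
So LomZ is produced and active.
ppGpp is absent, so ZorE is inactive.
Activator LomZ is present, so *gixF* is transcribed.

ON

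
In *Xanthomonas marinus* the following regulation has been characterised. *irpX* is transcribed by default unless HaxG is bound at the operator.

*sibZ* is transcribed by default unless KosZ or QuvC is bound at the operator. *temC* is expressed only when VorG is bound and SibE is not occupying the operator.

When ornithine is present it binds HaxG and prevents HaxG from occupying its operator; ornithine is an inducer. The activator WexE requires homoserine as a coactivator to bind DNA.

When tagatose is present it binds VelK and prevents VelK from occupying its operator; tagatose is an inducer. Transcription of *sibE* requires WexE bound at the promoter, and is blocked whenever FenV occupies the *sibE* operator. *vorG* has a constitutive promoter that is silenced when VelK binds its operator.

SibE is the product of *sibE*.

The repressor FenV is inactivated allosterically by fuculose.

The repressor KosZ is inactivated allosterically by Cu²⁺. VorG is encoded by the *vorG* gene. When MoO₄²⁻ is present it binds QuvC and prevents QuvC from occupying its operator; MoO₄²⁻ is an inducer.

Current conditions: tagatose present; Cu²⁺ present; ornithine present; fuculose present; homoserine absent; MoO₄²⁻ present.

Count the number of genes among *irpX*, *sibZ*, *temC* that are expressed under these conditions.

Ornithine is present, so HaxG is inactive.
With no repressor bound, *irpX* is transcribed.
→ *irpX* is ON.
Cu²⁺ is present, so KosZ is inactive.
MoO₄²⁻ is present, so QuvC is inactive.
With no repressor bound, *sibZ* is transcribed.
→ *sibZ* is ON.
Tagatose is present, so VelK is inactive.
With no repressor bound, *vorG* is transcribed.
So VorG is produced and active.
Fuculose is present, so FenV is inactive.
Homoserine is absent, so WexE is inactive.
Required activator WexE is absent, so *sibE* is not transcribed.
So SibE is not produced.
No repressor is bound and VorG is active, so *temC* is transcribed.
→ *temC* is ON.
3 of the 3 genes are transcribed.

3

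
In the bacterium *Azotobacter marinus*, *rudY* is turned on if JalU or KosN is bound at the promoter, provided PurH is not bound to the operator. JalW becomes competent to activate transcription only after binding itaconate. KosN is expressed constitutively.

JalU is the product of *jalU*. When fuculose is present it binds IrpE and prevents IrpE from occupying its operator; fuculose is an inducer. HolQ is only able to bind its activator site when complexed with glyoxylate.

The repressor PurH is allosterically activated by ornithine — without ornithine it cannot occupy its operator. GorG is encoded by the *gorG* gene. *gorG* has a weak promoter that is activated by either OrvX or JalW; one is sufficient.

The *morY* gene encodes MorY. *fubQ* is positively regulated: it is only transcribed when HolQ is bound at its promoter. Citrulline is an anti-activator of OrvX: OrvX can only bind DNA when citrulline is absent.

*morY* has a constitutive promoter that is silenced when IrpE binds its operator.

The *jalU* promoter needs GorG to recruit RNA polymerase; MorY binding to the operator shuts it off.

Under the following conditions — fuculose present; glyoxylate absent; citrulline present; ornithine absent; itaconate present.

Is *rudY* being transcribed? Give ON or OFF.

Citrulline is present, so OrvX is inactive.
Itaconate is present, so JalW is active.
Activator JalW is present, so *gorG* is transcribed.
So GorG is produced and active.
Fuculose is present, so IrpE is inactive.
With no repressor bound, *morY* is transcribed.
So MorY is produced and active.
With repressor MorY bound, *jalU* is not transcribed.
So JalU is not produced.
KosN is produced constitutively and is active.
Ornithine is absent, so PurH is inactive.
Activator KosN is present, so *rudY* is transcribed.

ON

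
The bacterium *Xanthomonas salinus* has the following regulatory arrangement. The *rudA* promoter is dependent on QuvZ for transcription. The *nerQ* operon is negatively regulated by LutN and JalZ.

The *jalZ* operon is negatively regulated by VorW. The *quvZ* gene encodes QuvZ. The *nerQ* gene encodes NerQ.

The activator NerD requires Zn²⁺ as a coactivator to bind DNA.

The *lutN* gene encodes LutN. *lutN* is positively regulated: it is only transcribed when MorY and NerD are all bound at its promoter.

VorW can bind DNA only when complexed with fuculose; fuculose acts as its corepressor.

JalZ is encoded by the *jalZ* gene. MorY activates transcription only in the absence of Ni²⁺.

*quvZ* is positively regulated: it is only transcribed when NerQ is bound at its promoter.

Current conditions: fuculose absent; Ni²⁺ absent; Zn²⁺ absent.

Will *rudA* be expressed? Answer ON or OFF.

Ni²⁺ is absent, so MorY is active.
Zn²⁺ is absent, so NerD is inactive.
Required activator NerD is absent, so *lutN* is not transcribed.
So LutN is not produced.
Fuculose is absent, so VorW is inactive.
With no repressor bound, *jalZ* is transcribed.
So JalZ is produced and active.
With repressor JalZ bound, *nerQ* is not transcribed.
So NerQ is not produced.
Required activator NerQ is absent, so *quvZ* is not transcribed.
So QuvZ is not produced.
Required activator QuvZ is absent, so *rudA* is not transcribed.

OFF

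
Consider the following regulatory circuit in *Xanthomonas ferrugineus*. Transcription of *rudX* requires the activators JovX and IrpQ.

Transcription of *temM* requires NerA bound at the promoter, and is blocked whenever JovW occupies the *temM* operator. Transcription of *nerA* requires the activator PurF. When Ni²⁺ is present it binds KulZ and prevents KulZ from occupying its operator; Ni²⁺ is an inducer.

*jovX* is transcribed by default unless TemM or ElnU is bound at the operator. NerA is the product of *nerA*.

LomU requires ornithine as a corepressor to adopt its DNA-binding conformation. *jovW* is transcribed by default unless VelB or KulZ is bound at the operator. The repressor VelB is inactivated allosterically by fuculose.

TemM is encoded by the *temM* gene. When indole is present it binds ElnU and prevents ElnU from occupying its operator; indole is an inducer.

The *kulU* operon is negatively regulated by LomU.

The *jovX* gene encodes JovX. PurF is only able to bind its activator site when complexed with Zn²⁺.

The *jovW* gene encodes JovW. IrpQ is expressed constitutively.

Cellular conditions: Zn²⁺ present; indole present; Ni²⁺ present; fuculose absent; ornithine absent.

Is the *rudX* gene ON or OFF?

Zn²⁺ is present, so PurF is active.
No repressor is bound and PurF is active, so *nerA* is transcribed.
So NerA is produced and active.
Fuculose is absent, so VelB is active.
Ni²⁺ is present, so KulZ is inactive.
With repressor VelB bound, *jovW* is not transcribed.
So JovW is not produced.
No repressor is bound and NerA is active, so *temM* is transcribed.
So TemM is produced and active.
Indole is present, so ElnU is inactive.
With repressor TemM bound, *jovX* is not transcribed.
So JovX is not produced.
IrpQ is produced constitutively and is active.
Required activator JovX is absent, so *rudX* is not transcribed.

OFF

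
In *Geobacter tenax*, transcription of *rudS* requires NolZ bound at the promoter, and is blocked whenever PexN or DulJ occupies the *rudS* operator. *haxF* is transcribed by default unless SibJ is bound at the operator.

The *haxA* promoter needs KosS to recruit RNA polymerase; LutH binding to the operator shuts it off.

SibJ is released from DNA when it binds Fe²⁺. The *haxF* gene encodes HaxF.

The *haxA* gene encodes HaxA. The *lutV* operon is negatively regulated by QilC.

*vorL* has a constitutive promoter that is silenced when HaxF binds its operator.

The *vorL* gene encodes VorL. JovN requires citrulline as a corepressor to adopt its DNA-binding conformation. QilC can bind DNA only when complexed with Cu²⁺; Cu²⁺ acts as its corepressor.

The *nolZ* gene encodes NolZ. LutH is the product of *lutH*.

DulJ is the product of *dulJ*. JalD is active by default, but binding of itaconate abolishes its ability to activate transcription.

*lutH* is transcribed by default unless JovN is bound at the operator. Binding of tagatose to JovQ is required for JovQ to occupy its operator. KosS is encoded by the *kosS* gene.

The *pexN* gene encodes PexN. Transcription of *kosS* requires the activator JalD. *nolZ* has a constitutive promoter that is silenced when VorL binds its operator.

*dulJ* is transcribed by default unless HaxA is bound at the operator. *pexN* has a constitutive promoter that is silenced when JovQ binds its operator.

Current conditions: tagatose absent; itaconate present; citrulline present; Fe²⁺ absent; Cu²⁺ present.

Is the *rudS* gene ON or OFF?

Tagatose is absent, so JovQ is inactive.
With no repressor bound, *pexN* is transcribed.
So PexN is produced and active.
Itaconate is present, so JalD is inactive.
Required activator JalD is absent, so *kosS* is not transcribed.
So KosS is not produced.
Citrulline is present, so JovN is active.
With repressor JovN bound, *lutH* is not transcribed.
So LutH is not produced.
Required activator KosS is absent, so *haxA* is not transcribed.
So HaxA is not produced.
With no repressor bound, *dulJ* is transcribed.
So DulJ is produced and active.
Fe²⁺ is absent, so SibJ is active.
With repressor SibJ bound, *haxF* is not transcribed.
So HaxF is not produced.
With no repressor bound, *vorL* is transcribed.
So VorL is produced and active.
With repressor VorL bound, *nolZ* is not transcribed.
So NolZ is not produced.
With repressor PexN bound, *rudS* is not transcribed.

OFF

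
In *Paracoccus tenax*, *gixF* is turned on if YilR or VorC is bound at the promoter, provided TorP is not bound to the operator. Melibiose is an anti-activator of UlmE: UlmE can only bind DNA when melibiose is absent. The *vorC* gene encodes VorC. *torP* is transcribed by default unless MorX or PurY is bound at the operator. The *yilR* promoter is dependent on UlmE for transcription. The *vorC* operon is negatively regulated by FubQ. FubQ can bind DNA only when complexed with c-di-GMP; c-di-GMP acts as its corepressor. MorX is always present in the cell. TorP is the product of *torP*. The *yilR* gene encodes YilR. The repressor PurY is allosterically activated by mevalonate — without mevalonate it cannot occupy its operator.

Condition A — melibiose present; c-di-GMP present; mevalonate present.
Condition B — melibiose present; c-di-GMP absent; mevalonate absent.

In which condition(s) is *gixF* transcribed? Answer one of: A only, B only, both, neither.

B only

Condition A:
Melibiose is present, so UlmE is inactive.
Required activator UlmE is absent, so *yilR* is not transcribed.
So YilR is not produced.
c-di-GMP is present, so FubQ is active.
With repressor FubQ bound, *vorC* is not transcribed.
So VorC is not produced.
MorX is produced constitutively and is active.
Mevalonate is present, so PurY is active.
With repressor MorX bound, *torP* is not transcribed.
So TorP is not produced.
No activator is available at the *gixF* promoter, so *gixF* is not transcribed.
→ *gixF* is OFF in A.
Condition B:
Melibiose is present, so UlmE is inactive.
Required activator UlmE is absent, so *yilR* is not transcribed.
So YilR is not produced.
c-di-GMP is absent, so FubQ is inactive.
With no repressor bound, *vorC* is transcribed.
So VorC is produced and active.
MorX is produced constitutively and is active.
Mevalonate is absent, so PurY is inactive.
With repressor MorX bound, *torP* is not transcribed.
So TorP is not produced.
Activator VorC is present, so *gixF* is transcribed.
→ *gixF* is ON in B.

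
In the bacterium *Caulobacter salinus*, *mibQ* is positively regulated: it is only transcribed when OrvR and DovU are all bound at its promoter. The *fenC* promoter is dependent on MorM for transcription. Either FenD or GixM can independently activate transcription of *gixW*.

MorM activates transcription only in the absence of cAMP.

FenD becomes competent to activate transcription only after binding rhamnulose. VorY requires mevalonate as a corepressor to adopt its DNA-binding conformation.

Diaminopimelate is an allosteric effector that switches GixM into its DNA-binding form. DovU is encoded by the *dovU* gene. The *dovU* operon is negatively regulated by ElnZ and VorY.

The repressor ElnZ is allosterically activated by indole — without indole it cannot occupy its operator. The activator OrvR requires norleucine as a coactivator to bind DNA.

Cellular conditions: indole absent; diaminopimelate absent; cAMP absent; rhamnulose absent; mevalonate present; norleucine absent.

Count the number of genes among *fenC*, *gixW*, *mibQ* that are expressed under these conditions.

1

cAMP is absent, so MorM is active.
No repressor is bound and MorM is active, so *fenC* is transcribed.
→ *fenC* is ON.
Rhamnulose is absent, so FenD is inactive.
Diaminopimelate is absent, so GixM is inactive.
No activator is available at the *gixW* promoter, so *gixW* is not transcribed.
→ *gixW* is OFF.
Norleucine is absent, so OrvR is inactive.
Indole is absent, so ElnZ is inactive.
Mevalonate is present, so VorY is active.
With repressor VorY bound, *dovU* is not transcribed.
So DovU is not produced.
Required activator OrvR is absent, so *mibQ* is not transcribed.
→ *mibQ* is OFF.
1 of the 3 genes is transcribed.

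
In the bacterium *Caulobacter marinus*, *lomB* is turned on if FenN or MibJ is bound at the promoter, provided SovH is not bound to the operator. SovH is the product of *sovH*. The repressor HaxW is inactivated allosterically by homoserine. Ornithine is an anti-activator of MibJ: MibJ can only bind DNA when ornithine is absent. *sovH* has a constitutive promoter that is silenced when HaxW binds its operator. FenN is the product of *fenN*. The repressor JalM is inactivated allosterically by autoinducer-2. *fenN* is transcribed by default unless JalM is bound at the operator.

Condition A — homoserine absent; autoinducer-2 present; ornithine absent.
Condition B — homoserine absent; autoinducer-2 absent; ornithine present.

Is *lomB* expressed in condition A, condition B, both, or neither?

Condition A:
Homoserine is absent, so HaxW is active.
With repressor HaxW bound, *sovH* is not transcribed.
So SovH is not produced.
Autoinducer-2 is present, so JalM is inactive.
With no repressor bound, *fenN* is transcribed.
So FenN is produced and active.
Ornithine is absent, so MibJ is active.
Activator FenN is present, so *lomB* is transcribed.
→ *lomB* is ON in A.
Condition B:
Homoserine is absent, so HaxW is active.
With repressor HaxW bound, *sovH* is not transcribed.
So SovH is not produced.
Autoinducer-2 is absent, so JalM is active.
With repressor JalM bound, *fenN* is not transcribed.
So FenN is not produced.
Ornithine is present, so MibJ is inactive.
No activator is available at the *lomB* promoter, so *lomB* is not transcribed.
→ *lomB* is OFF in B.

A only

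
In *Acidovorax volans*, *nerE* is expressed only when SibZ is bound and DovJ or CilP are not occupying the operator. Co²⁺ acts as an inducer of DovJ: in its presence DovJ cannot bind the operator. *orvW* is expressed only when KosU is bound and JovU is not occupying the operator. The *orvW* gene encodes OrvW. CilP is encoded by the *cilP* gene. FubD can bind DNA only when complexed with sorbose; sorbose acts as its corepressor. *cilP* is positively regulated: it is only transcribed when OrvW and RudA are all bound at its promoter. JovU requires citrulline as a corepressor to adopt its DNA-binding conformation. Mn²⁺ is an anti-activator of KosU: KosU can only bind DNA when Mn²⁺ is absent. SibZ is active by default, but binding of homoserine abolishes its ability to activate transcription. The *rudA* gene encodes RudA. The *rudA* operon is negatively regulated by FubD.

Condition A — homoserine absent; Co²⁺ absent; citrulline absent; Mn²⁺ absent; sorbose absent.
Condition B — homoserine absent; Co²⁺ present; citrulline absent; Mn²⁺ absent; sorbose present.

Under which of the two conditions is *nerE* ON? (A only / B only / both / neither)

Condition A:
Homoserine is absent, so SibZ is active.
Co²⁺ is absent, so DovJ is active.
Citrulline is absent, so JovU is inactive.
Mn²⁺ is absent, so KosU is active.
No repressor is bound and KosU is active, so *orvW* is transcribed.
So OrvW is produced and active.
Sorbose is absent, so FubD is inactive.
With no repressor bound, *rudA* is transcribed.
So RudA is produced and active.
No repressor is bound and OrvW and RudA are active, so *cilP* is transcribed.
So CilP is produced and active.
With repressor DovJ bound, *nerE* is not transcribed.
→ *nerE* is OFF in A.
Condition B:
Homoserine is absent, so SibZ is active.
Co²⁺ is present, so DovJ is inactive.
Citrulline is absent, so JovU is inactive.
Mn²⁺ is absent, so KosU is active.
No repressor is bound and KosU is active, so *orvW* is transcribed.
So OrvW is produced and active.
Sorbose is present, so FubD is active.
With repressor FubD bound, *rudA* is not transcribed.
So RudA is not produced.
Required activator RudA is absent, so *cilP* is not transcribed.
So CilP is not produced.
No repressor is bound and SibZ is active, so *nerE* is transcribed.
→ *nerE* is ON in B.

B only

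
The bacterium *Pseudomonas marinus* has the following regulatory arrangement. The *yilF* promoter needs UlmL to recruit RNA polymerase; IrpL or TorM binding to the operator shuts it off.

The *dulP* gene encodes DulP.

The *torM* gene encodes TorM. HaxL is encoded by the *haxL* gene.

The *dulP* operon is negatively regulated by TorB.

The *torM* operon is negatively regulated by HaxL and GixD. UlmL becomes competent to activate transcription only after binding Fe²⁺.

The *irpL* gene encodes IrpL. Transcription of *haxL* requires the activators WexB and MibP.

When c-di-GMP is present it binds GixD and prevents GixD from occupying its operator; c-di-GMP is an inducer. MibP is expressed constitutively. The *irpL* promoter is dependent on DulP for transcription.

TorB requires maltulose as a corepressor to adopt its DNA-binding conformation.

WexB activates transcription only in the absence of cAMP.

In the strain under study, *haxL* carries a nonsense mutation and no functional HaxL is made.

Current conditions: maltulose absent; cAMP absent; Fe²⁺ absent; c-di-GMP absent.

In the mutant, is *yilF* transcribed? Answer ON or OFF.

OFF

Fe²⁺ is absent, so UlmL is inactive.
Maltulose is absent, so TorB is inactive.
With no repressor bound, *dulP* is transcribed.
So DulP is produced and active.
No repressor is bound and DulP is active, so *irpL* is transcribed.
So IrpL is produced and active.
HaxL is non-functional in this strain, so it has no effect.
c-di-GMP is absent, so GixD is active.
With repressor GixD bound, *torM* is not transcribed.
So TorM is not produced.
With repressor IrpL bound, *yilF* is not transcribed.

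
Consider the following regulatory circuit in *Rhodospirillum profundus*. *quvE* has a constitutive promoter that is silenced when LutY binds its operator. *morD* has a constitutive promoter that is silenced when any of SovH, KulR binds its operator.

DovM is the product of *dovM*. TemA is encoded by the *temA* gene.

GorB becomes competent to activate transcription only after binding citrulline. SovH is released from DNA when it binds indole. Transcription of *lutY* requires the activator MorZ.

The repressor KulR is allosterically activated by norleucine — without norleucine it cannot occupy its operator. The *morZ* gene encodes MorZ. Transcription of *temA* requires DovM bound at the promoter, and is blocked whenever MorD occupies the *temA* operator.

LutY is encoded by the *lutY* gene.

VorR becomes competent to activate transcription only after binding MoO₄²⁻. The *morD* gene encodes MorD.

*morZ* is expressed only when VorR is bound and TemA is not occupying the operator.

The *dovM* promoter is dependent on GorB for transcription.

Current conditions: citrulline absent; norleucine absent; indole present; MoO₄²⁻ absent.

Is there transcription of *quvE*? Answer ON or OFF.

Citrulline is absent, so GorB is inactive.
Required activator GorB is absent, so *dovM* is not transcribed.
So DovM is not produced.
Indole is present, so SovH is inactive.
Norleucine is absent, so KulR is inactive.
With no repressor bound, *morD* is transcribed.
So MorD is produced and active.
With repressor MorD bound, *temA* is not transcribed.
So TemA is not produced.
MoO₄²⁻ is absent, so VorR is inactive.
Required activator VorR is absent, so *morZ* is not transcribed.
So MorZ is not produced.
Required activator MorZ is absent, so *lutY* is not transcribed.
So LutY is not produced.
With no repressor bound, *quvE* is transcribed.

ON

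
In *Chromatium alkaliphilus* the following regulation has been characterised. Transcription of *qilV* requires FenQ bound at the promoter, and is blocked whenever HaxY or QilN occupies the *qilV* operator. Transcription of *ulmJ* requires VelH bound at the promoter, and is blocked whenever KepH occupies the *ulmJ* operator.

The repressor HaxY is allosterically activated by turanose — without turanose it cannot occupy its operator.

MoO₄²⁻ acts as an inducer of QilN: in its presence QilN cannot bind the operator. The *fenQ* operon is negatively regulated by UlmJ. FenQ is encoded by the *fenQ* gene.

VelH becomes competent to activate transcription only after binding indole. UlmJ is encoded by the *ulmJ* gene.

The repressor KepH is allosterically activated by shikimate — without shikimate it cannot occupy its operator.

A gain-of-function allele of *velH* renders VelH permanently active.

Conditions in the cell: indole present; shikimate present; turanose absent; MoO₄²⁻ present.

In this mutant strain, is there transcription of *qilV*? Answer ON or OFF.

ON

Turanose is absent, so HaxY is inactive.
Shikimate is present, so KepH is active.
VelH is constitutively active in this strain.
With repressor KepH bound, *ulmJ* is not transcribed.
So UlmJ is not produced.
With no repressor bound, *fenQ* is transcribed.
So FenQ is produced and active.
MoO₄²⁻ is present, so QilN is inactive.
No repressor is bound and FenQ is active, so *qilV* is transcribed.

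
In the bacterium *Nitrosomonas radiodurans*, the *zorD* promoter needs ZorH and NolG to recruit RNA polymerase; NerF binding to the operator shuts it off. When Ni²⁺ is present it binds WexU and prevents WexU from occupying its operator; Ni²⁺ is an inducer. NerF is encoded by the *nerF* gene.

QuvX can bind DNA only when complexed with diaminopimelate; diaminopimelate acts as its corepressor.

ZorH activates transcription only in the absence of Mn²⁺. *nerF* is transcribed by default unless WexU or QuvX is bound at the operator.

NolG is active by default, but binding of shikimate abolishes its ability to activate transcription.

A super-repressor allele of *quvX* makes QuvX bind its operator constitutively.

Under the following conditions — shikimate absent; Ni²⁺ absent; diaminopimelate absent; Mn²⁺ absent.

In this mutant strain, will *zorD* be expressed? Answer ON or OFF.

Ni²⁺ is absent, so WexU is active.
QuvX is constitutively active in this strain.
With repressor WexU bound, *nerF* is not transcribed.
So NerF is not produced.
Mn²⁺ is absent, so ZorH is active.
Shikimate is absent, so NolG is active.
No repressor is bound and ZorH and NolG are active, so *zorD* is transcribed.

ON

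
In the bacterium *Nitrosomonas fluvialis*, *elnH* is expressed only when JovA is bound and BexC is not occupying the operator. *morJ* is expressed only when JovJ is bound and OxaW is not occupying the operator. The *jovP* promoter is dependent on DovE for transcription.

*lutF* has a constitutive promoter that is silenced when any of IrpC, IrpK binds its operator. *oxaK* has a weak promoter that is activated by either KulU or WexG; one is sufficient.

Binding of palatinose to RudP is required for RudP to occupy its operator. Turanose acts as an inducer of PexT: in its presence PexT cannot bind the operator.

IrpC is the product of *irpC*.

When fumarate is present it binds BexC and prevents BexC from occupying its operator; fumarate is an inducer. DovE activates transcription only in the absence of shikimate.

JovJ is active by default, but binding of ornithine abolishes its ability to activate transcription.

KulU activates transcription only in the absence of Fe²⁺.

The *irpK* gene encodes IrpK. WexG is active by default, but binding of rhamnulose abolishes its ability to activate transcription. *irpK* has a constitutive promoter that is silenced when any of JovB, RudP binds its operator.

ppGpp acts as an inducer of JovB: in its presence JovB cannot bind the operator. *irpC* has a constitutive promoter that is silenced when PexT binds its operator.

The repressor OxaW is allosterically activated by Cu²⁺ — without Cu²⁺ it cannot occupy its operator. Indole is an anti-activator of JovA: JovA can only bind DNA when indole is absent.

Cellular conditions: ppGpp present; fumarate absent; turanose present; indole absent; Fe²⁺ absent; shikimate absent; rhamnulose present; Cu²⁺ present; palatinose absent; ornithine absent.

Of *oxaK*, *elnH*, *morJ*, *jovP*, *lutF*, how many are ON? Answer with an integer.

2

Fe²⁺ is absent, so KulU is active.
Rhamnulose is present, so WexG is inactive.
Activator KulU is present, so *oxaK* is transcribed.
→ *oxaK* is ON.
Fumarate is absent, so BexC is active.
Indole is absent, so JovA is active.
With repressor BexC bound, *elnH* is not transcribed.
→ *elnH* is OFF.
Cu²⁺ is present, so OxaW is active.
Ornithine is absent, so JovJ is active.
With repressor OxaW bound, *morJ* is not transcribed.
→ *morJ* is OFF.
Shikimate is absent, so DovE is active.
No repressor is bound and DovE is active, so *jovP* is transcribed.
→ *jovP* is ON.
Turanose is present, so PexT is inactive.
With no repressor bound, *irpC* is transcribed.
So IrpC is produced and active.
ppGpp is present, so JovB is inactive.
Palatinose is absent, so RudP is inactive.
With no repressor bound, *irpK* is transcribed.
So IrpK is produced and active.
With repressor IrpC bound, *lutF* is not transcribed.
→ *lutF* is OFF.
2 of the 5 genes are transcribed.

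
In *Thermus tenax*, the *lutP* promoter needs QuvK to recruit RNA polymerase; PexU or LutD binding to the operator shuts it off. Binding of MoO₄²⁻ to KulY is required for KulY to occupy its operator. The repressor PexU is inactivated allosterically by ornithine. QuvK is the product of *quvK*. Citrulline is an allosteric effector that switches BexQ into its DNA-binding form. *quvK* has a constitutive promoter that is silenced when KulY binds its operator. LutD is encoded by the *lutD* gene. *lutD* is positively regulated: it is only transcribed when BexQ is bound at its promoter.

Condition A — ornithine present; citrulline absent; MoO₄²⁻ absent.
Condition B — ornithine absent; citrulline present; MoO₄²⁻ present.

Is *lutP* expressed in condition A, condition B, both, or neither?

A only

Condition A:
Ornithine is present, so PexU is inactive.
Citrulline is absent, so BexQ is inactive.
Required activator BexQ is absent, so *lutD* is not transcribed.
So LutD is not produced.
MoO₄²⁻ is absent, so KulY is inactive.
With no repressor bound, *quvK* is transcribed.
So QuvK is produced and active.
No repressor is bound and QuvK is active, so *lutP* is transcribed.
→ *lutP* is ON in A.
Condition B:
Ornithine is absent, so PexU is active.
Citrulline is present, so BexQ is active.
No repressor is bound and BexQ is active, so *lutD* is transcribed.
So LutD is produced and active.
MoO₄²⁻ is present, so KulY is active.
With repressor KulY bound, *quvK* is not transcribed.
So QuvK is not produced.
With repressor PexU bound, *lutP* is not transcribed.
→ *lutP* is OFF in B.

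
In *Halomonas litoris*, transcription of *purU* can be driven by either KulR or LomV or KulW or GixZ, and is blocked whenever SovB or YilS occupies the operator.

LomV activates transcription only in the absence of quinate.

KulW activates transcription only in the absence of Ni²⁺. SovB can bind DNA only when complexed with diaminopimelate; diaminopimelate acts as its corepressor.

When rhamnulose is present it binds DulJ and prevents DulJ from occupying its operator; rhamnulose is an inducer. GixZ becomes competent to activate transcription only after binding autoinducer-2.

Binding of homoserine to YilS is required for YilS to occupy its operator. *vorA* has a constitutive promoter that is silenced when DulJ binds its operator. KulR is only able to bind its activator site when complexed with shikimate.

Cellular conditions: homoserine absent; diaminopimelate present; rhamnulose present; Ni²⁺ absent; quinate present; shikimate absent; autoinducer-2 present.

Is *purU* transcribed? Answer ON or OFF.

Shikimate is absent, so KulR is inactive.
Quinate is present, so LomV is inactive.
Ni²⁺ is absent, so KulW is active.
Diaminopimelate is present, so SovB is active.
Homoserine is absent, so YilS is inactive.
Autoinducer-2 is present, so GixZ is active.
With repressor SovB bound, *purU* is not transcribed.

OFF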